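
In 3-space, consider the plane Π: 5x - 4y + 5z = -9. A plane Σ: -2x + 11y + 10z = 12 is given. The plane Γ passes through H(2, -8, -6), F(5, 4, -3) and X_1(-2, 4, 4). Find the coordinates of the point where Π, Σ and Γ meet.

HF = (3, 12, 3), HX_1 = (-4, 12, 10); a normal to Γ is HF × HX_1 = (84, -42, 84).
Using H: Γ has equation 84x - 42y + 84z = 0.
Solving the 3×3 linear system 5x - 4y + 5z = -9, -2x + 11y + 10z = 12, 84x - 42y + 84z = 0 (e.g. by elimination or Cramer's rule, determinant = -1512) gives (7, 6, -4).

(7, 6, -4)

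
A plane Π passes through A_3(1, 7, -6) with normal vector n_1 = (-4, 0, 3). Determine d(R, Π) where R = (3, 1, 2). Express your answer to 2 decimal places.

Π: n_1·r = n_1·A_3 gives -4x + 3z = -22.
n·R − d = (-4)·(3) + (0)·(1) + (3)·(2) − (-22) = 16; |n| = √25.
Distance = |16| / √25 = 16/√25 ≈ 3.20.

3.20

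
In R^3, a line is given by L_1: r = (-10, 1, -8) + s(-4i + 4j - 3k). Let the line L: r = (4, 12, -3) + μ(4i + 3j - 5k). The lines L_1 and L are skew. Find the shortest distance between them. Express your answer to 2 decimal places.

14.71

Common perpendicular direction n = (-4, 4, -3) × (4, 3, -5) = (-11, -32, -28).
With w = (4, 12, -3) − (-10, 1, -8) = (14, 11, 5), w · n = -646.
Distance = |w · n| / |n| = |-646| / √1929 ≈ 14.71.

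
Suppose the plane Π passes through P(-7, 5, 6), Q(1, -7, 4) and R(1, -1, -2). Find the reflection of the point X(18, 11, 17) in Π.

PQ = (8, -12, -2), PR = (8, -6, -8); a normal to Π is PQ × PR = (84, 48, 48).
Using P: Π has equation 84x + 48y + 48z = -60.
λ = (n·X − d)/|n|² = (2856 − (-60))/11664 = 1/4.
Reflection = X − 2λn = (18, 11, 17) − (1/2)·(84, 48, 48) = (-24, -13, -7).

(-24, -13, -7)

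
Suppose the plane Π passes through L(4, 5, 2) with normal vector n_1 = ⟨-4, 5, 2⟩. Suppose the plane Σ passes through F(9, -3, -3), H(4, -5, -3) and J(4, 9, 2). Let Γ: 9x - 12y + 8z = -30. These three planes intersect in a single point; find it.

Π: n_1·r = n_1·L gives -4x + 5y + 2z = 13.
FH = (-5, -2, 0), FJ = (-5, 12, 5); a normal to Σ is FH × FJ = (-10, 25, -70).
Using F: Σ has equation -10x + 25y - 70z = 45.
Solving the 3×3 linear system -4x + 5y + 2z = 13, -10x + 25y - 70z = 45, 9x - 12y + 8z = -30 (e.g. by elimination or Cramer's rule, determinant = -400) gives (-2, 1, 0).

(-2, 1, 0)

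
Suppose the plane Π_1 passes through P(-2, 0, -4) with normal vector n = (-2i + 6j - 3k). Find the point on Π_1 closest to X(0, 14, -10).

(4, 2, -4)

Π_1: n·r = n·P gives -2x + 6y - 3z = 16.
Foot = X − λn with λ = (n·X − d)/|n|² = (114 − 16)/49 = 2.
Foot = (0, 14, -10) − 2·(-2, 6, -3) = (4, 2, -4).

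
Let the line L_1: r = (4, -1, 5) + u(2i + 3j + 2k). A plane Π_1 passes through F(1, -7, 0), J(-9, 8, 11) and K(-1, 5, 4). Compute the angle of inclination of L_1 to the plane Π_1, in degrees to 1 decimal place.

FJ = (-10, 15, 11), FK = (-2, 12, 4); a normal to Π_1 is FJ × FK = (-72, 18, -90).
Using F: Π_1 has equation -72x + 18y - 90z = -198.
sin θ = |n·v| / (|n||v|) = |-270| / (√13608 · √17) = 0.56136.
θ ≈ 34.1°.

34.1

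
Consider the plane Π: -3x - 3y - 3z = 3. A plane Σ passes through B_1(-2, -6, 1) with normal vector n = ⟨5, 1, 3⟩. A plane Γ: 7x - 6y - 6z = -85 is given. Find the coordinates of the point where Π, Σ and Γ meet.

(-7, -2, 8)

Σ: n·r = n·B_1 gives 5x + y + 3z = -13.
Solving the 3×3 linear system -3x - 3y - 3z = 3, 5x + y + 3z = -13, 7x - 6y - 6z = -85 (e.g. by elimination or Cramer's rule, determinant = -78) gives (-7, -2, 8).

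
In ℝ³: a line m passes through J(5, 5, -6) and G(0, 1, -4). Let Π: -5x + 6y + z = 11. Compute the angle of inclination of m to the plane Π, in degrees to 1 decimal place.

3.3

A direction vector for m is G − J = (-5, -4, 2).
sin θ = |n·v| / (|n||v|) = |3| / (√62 · √45) = 0.05680.
θ ≈ 3.3°.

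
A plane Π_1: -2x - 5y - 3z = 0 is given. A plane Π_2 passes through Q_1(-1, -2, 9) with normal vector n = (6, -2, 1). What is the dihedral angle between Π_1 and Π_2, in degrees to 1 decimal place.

82.7

Π_2: n·r = n·Q_1 gives 6x - 2y + z = 7.
cos θ = |n₁·n₂| / (|n₁||n₂|) = |-5| / (√38 · √41).
θ = arccos(0.12667) ≈ 82.7°.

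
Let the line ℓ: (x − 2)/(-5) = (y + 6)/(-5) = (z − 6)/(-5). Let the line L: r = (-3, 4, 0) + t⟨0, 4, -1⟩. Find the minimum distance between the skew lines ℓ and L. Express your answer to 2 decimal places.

1.70

ℓ has direction (-5, -5, -5) through (2, -6, 6).
Common perpendicular direction n = (-5, -5, -5) × (0, 4, -1) = (25, -5, -20).
With w = (-3, 4, 0) − (2, -6, 6) = (-5, 10, -6), w · n = -55.
Distance = |w · n| / |n| = |-55| / √1050 ≈ 1.70.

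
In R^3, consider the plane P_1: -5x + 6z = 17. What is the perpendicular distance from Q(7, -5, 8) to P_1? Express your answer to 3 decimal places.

n·Q − d = (-5)·(7) + (0)·(-5) + (6)·(8) − 17 = -4; |n| = √61.
Distance = |-4| / √61 = 4/√61 ≈ 0.512.

0.512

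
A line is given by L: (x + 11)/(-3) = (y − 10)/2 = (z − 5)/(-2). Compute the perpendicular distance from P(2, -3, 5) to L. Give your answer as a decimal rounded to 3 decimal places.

9.459

L has direction (-3, 2, -2) through (-11, 10, 5).
Taking (-11, 10, 5) on L with direction v = (-3, 2, -2): w = P − (-11, 10, 5) = (13, -13, 0), and w × v = (26, 26, -13).
Distance = |w × v| / |v| = √1521 / √17 ≈ 9.459.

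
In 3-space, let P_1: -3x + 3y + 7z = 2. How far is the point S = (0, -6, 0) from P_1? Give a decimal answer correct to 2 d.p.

2.44

n·S − d = (-3)·(0) + (3)·(-6) + (7)·(0) − 2 = -20; |n| = √67.
Distance = |-20| / √67 = 20/√67 ≈ 2.44.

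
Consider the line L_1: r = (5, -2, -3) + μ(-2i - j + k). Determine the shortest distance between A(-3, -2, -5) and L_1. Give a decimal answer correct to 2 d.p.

5.94

Taking (5, -2, -3) on L_1 with direction v = (-2, -1, 1): w = A − (5, -2, -3) = (-8, 0, -2), and w × v = (-2, 12, 8).
Distance = |w × v| / |v| = √212 / √6 ≈ 5.94.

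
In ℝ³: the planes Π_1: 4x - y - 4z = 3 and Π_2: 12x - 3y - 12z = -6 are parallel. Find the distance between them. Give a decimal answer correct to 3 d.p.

0.870

Rescale Π_2 by 1/3: 4x - y - 4z = -2. Then distance = |3 − (-2)| / √33 ≈ 0.870.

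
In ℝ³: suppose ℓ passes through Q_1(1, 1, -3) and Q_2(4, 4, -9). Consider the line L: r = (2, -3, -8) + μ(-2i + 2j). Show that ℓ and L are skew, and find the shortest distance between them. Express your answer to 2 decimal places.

4.62

A direction vector for ℓ is Q_2 − Q_1 = (3, 3, -6).
Common perpendicular direction n = (3, 3, -6) × (-2, 2, 0) = (12, 12, 12).
With w = (2, -3, -8) − (1, 1, -3) = (1, -4, -5), w · n = -96.
Since n ≠ 0 the lines are not parallel, and w · n = -96 ≠ 0 so they do not intersect; hence they are skew.
Distance = |w · n| / |n| = |-96| / √432 ≈ 4.62.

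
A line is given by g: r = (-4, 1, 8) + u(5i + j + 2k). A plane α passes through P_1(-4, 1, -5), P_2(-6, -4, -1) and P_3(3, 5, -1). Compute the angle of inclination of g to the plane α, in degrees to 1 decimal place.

16.6

P_1P_2 = (-2, -5, 4), P_1P_3 = (7, 4, 4); a normal to α is P_1P_2 × P_1P_3 = (-36, 36, 27).
Using P_1: α has equation -36x + 36y + 27z = 45.
sin θ = |n·v| / (|n||v|) = |-90| / (√3321 · √30) = 0.28513.
θ ≈ 16.6°.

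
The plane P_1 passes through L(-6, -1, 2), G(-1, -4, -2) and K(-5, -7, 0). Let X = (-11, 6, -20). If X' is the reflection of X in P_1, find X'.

(13, -2, 16)

LG = (5, -3, -4), LK = (1, -6, -2); a normal to P_1 is LG × LK = (-18, 6, -27).
Using L: P_1 has equation -18x + 6y - 27z = 48.
λ = (n·X − d)/|n|² = (774 − 48)/1089 = 2/3.
Reflection = X − 2λn = (-11, 6, -20) − (4/3)·(-18, 6, -27) = (13, -2, 16).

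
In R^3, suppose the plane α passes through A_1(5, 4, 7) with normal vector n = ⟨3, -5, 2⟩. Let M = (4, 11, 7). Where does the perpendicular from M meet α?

α: n·r = n·A_1 gives 3x - 5y + 2z = 9.
Foot = M − λn with λ = (n·M − d)/|n|² = (-29 − 9)/38 = -1.
Foot = (4, 11, 7) − (-1)·(3, -5, 2) = (7, 6, 9).

(7, 6, 9)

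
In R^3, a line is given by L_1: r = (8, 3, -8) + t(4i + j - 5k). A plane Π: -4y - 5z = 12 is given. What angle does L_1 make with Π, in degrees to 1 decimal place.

sin θ = |n·v| / (|n||v|) = |21| / (√41 · √42) = 0.50606.
θ ≈ 30.4°.

30.4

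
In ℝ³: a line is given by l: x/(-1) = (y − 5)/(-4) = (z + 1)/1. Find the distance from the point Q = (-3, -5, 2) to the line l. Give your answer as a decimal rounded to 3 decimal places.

l has direction (-1, -4, 1) through (0, 5, -1).
Taking (0, 5, -1) on l with direction v = (-1, -4, 1): w = Q − (0, 5, -1) = (-3, -10, 3), and w × v = (2, 0, 2).
Distance = |w × v| / |v| = √8 / √18 ≈ 0.667.

0.667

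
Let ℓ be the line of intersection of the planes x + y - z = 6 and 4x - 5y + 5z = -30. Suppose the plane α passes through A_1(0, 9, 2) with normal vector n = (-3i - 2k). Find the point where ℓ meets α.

Direction of ℓ: (1, 1, -1) × (4, -5, 5) = (0, -9, -9).
A point on ℓ: solving the two plane equations with y = 9 gives (0, 9, 3).
α: n·r = n·A_1 gives -3x - 2z = -4.
Substitute r = (0, 9, 3) + t(0, -9, -9) into the plane: -6 + 18t = -4, so t = 1/9.
Intersection: (0, 9, 3) + (1/9)·(0, -9, -9) = (0, 8, 2).

(0, 8, 2)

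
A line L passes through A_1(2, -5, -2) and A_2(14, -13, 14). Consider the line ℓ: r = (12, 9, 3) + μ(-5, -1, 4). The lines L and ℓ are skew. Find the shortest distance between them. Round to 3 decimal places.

A direction vector for L is A_2 − A_1 = (12, -8, 16).
Common perpendicular direction n = (12, -8, 16) × (-5, -1, 4) = (-16, -128, -52).
With w = (12, 9, 3) − (2, -5, -2) = (10, 14, 5), w · n = -2212.
Distance = |w · n| / |n| = |-2212| / √19344 ≈ 15.904.

15.904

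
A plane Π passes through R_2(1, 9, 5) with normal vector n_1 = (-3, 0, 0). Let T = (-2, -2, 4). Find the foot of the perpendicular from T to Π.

Π: n_1·r = n_1·R_2 gives -3x = -3.
Foot = T − λn with λ = (n·T − d)/|n|² = (6 − (-3))/9 = 1.
Foot = (-2, -2, 4) − 1·(-3, 0, 0) = (1, -2, 4).

(1, -2, 4)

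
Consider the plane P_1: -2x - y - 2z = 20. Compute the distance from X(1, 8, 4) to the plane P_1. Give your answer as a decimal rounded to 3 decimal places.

12.667

n·X − d = (-2)·(1) + (-1)·(8) + (-2)·(4) − 20 = -38; |n| = √9.
Distance = |-38| / √9 = 38/√9 ≈ 12.667.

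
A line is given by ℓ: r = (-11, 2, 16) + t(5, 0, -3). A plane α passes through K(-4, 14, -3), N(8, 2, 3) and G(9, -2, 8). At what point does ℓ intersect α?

(4, 2, 7)

KN = (12, -12, 6), KG = (13, -16, 11); a normal to α is KN × KG = (-36, -54, -36).
Using K: α has equation -36x - 54y - 36z = -504.
Substitute r = (-11, 2, 16) + t(5, 0, -3) into the plane: -288 + (-72)t = -504, so t = 3.
Intersection: (-11, 2, 16) + 3·(5, 0, -3) = (4, 2, 7).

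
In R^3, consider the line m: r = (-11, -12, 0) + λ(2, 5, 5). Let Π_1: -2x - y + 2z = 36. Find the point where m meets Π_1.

(-7, -2, 10)

Substitute r = (-11, -12, 0) + t(2, 5, 5) into the plane: 34 + 1t = 36, so t = 2.
Intersection: (-11, -12, 0) + 2·(2, 5, 5) = (-7, -2, 10).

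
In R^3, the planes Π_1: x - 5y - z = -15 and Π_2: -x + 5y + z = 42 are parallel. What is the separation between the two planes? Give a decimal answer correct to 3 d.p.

Rescale Π_2 by 1/(-1): x - 5y - z = -42. Then distance = |-15 − (-42)| / √27 ≈ 5.196.

5.196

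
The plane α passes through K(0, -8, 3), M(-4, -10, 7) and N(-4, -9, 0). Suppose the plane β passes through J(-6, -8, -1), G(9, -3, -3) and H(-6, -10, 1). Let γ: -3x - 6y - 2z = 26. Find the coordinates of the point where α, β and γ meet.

KM = (-4, -2, 4), KN = (-4, -1, -3); a normal to α is KM × KN = (10, -28, -4).
Using K: α has equation 10x - 28y - 4z = 212.
JG = (15, 5, -2), JH = (0, -2, 2); a normal to β is JG × JH = (6, -30, -30).
Using J: β has equation 6x - 30y - 30z = 234.
Solving the 3×3 linear system 10x - 28y - 4z = 212, 6x - 30y - 30z = 234, -3x - 6y - 2z = 26 (e.g. by elimination or Cramer's rule, determinant = -3552) gives (4, -6, -1).

(4, -6, -1)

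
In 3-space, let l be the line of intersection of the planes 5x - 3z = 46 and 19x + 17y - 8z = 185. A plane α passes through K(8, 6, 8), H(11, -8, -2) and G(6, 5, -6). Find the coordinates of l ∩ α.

(8, 1, -2)

Direction of l: (5, 0, -3) × (19, 17, -8) = (51, -17, 85).
A point on l: solving the two plane equations with x = -1 gives (-1, 4, -17).
KH = (3, -14, -10), KG = (-2, -1, -14); a normal to α is KH × KG = (186, 62, -31).
Using K: α has equation 186x + 62y - 31z = 1612.
Substitute r = (-1, 4, -17) + t(51, -17, 85) into the plane: 589 + 5797t = 1612, so t = 3/17.
Intersection: (-1, 4, -17) + (3/17)·(51, -17, 85) = (8, 1, -2).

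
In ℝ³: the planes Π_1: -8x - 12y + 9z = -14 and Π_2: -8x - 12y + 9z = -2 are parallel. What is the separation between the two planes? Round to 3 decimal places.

Same normal n = (-8, -12, 9) with |n| = √289; distance = |-14 − (-2)| / |n| = 12/√289 ≈ 0.706.

0.706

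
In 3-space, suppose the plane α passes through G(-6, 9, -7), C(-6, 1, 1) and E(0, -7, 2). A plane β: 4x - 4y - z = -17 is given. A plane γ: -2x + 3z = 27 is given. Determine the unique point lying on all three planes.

GC = (0, -8, 8), GE = (6, -16, 9); a normal to α is GC × GE = (56, 48, 48).
Using G: α has equation 56x + 48y + 48z = -240.
Solving the 3×3 linear system 56x + 48y + 48z = -240, 4x - 4y - z = -17, -2x + 3z = 27 (e.g. by elimination or Cramer's rule, determinant = -1536) gives (-6, -3, 5).

(-6, -3, 5)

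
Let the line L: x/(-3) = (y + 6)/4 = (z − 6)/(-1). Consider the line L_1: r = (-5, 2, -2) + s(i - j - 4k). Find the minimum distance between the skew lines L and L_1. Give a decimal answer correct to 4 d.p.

L has direction (-3, 4, -1) through (0, -6, 6).
Common perpendicular direction n = (-3, 4, -1) × (1, -1, -4) = (-17, -13, -1).
With w = (-5, 2, -2) − (0, -6, 6) = (-5, 8, -8), w · n = -11.
Distance = |w · n| / |n| = |-11| / √459 ≈ 0.5134.

0.5134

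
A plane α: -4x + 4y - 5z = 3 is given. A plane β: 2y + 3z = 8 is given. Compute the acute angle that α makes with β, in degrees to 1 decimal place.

cos θ = |n₁·n₂| / (|n₁||n₂|) = |-7| / (√57 · √13).
θ = arccos(0.25715) ≈ 75.1°.

75.1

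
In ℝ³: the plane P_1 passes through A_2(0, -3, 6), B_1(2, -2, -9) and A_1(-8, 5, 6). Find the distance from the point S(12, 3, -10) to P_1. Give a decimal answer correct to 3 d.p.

A_2B_1 = (2, 1, -15), A_2A_1 = (-8, 8, 0); a normal to P_1 is A_2B_1 × A_2A_1 = (120, 120, 24).
Using A_2: P_1 has equation 120x + 120y + 24z = -216.
n·S − d = (120)·(12) + (120)·(3) + (24)·(-10) − (-216) = 1776; |n| = √29376.
Distance = |1776| / √29376 = 1776/√29376 ≈ 10.362.

10.362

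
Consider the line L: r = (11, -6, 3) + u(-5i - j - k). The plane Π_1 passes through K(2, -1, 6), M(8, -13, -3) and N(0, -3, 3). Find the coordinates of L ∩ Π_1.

(6, -7, 2)

KM = (6, -12, -9), KN = (-2, -2, -3); a normal to Π_1 is KM × KN = (18, 36, -36).
Using K: Π_1 has equation 18x + 36y - 36z = -216.
Substitute r = (11, -6, 3) + t(-5, -1, -1) into the plane: -126 + (-90)t = -216, so t = 1.
Intersection: (11, -6, 3) + 1·(-5, -1, -1) = (6, -7, 2).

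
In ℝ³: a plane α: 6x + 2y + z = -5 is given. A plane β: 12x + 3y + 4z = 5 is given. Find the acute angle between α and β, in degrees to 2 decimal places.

9.90

cos θ = |n₁·n₂| / (|n₁||n₂|) = |82| / (√41 · √169).
θ = arccos(0.98510) ≈ 9.90°.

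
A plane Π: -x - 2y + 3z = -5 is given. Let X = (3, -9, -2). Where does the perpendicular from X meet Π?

(4, -7, -5)

Foot = X − λn with λ = (n·X − d)/|n|² = (9 − (-5))/14 = 1.
Foot = (3, -9, -2) − 1·(-1, -2, 3) = (4, -7, -5).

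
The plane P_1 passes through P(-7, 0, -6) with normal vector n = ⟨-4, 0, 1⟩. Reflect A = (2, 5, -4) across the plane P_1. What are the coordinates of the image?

(-14, 5, 0)

P_1: n·r = n·P gives -4x + z = 22.
λ = (n·A − d)/|n|² = (-12 − 22)/17 = -2.
Reflection = A − 2λn = (2, 5, -4) − (-4)·(-4, 0, 1) = (-14, 5, 0).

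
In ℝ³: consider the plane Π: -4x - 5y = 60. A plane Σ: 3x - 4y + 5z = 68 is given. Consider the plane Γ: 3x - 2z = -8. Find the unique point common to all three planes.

(0, -12, 4)

Solving the 3×3 linear system -4x - 5y = 60, 3x - 4y + 5z = 68, 3x - 2z = -8 (e.g. by elimination or Cramer's rule, determinant = -137) gives (0, -12, 4).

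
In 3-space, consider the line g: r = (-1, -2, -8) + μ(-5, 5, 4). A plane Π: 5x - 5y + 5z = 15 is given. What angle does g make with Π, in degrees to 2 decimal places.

sin θ = |n·v| / (|n||v|) = |-30| / (√75 · √66) = 0.42640.
θ ≈ 25.24°.

25.24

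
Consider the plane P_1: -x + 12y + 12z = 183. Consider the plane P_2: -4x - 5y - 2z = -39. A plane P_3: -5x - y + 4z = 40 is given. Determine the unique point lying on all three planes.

Solving the 3×3 linear system -x + 12y + 12z = 183, -4x - 5y - 2z = -39, -5x - y + 4z = 40 (e.g. by elimination or Cramer's rule, determinant = 82) gives (-3, 7, 8).

(-3, 7, 8)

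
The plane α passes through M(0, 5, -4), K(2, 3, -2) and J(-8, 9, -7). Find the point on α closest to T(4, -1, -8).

MK = (2, -2, 2), MJ = (-8, 4, -3); a normal to α is MK × MJ = (-2, -10, -8).
Using M: α has equation -2x - 10y - 8z = -18.
Foot = T − λn with λ = (n·T − d)/|n|² = (66 − (-18))/168 = 1/2.
Foot = (4, -1, -8) − (1/2)·(-2, -10, -8) = (5, 4, -4).

(5, 4, -4)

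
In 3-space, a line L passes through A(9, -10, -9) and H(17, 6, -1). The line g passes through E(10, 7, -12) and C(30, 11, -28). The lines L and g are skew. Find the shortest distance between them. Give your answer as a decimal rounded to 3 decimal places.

A direction vector for L is H − A = (8, 16, 8).
A direction vector for g is C − E = (20, 4, -16).
Common perpendicular direction n = (8, 16, 8) × (20, 4, -16) = (-288, 288, -288).
With w = (10, 7, -12) − (9, -10, -9) = (1, 17, -3), w · n = 5472.
Distance = |w · n| / |n| = |5472| / √248832 ≈ 10.970.

10.970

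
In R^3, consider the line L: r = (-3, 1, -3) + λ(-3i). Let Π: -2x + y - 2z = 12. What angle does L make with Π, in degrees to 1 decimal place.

sin θ = |n·v| / (|n||v|) = |6| / (√9 · √9) = 0.66667.
θ ≈ 41.8°.

41.8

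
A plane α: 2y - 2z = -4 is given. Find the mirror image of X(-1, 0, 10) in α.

λ = (n·X − d)/|n|² = (-20 − (-4))/8 = -2.
Reflection = X − 2λn = (-1, 0, 10) − (-4)·(0, 2, -2) = (-1, 8, 2).

(-1, 8, 2)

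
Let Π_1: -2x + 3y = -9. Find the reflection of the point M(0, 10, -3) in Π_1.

λ = (n·M − d)/|n|² = (30 − (-9))/13 = 3.
Reflection = M − 2λn = (0, 10, -3) − 6·(-2, 3, 0) = (12, -8, -3).

(12, -8, -3)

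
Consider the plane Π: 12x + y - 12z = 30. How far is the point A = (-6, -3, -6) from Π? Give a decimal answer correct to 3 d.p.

1.941

n·A − d = (12)·(-6) + (1)·(-3) + (-12)·(-6) − 30 = -33; |n| = √289.
Distance = |-33| / √289 = 33/√289 ≈ 1.941.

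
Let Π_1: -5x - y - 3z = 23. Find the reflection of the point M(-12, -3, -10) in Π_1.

λ = (n·M − d)/|n|² = (93 − 23)/35 = 2.
Reflection = M − 2λn = (-12, -3, -10) − 4·(-5, -1, -3) = (8, 1, 2).

(8, 1, 2)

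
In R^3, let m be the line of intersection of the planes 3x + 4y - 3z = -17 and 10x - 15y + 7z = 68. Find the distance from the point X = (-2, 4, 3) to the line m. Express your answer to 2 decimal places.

Direction of m: (3, 4, -3) × (10, -15, 7) = (-17, -51, -85).
A point on m: solving the two plane equations with x = 0 gives (0, -5, -1).
Taking (0, -5, -1) on m with direction v = (-17, -51, -85): w = X − (0, -5, -1) = (-2, 9, 4), and w × v = (-561, -238, 255).
Distance = |w × v| / |v| = √436390 / √10115 ≈ 6.57.

6.57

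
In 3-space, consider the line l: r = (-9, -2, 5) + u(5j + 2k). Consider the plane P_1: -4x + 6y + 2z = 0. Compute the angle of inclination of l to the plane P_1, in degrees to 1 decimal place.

57.5

sin θ = |n·v| / (|n||v|) = |34| / (√56 · √29) = 0.84370.
θ ≈ 57.5°.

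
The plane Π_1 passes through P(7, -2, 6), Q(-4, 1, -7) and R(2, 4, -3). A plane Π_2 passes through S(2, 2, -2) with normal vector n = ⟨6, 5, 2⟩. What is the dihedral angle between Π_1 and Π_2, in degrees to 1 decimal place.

PQ = (-11, 3, -13), PR = (-5, 6, -9); a normal to Π_1 is PQ × PR = (51, -34, -51).
Using P: Π_1 has equation 51x - 34y - 51z = 119.
Π_2: n·r = n·S gives 6x + 5y + 2z = 18.
cos θ = |n₁·n₂| / (|n₁||n₂|) = |34| / (√6358 · √65).
θ = arccos(0.05289) ≈ 87.0°.

87.0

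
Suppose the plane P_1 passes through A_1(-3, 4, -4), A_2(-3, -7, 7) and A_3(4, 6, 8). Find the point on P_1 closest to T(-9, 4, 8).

(-1, 0, 4)

A_1A_2 = (0, -11, 11), A_1A_3 = (7, 2, 12); a normal to P_1 is A_1A_2 × A_1A_3 = (-154, 77, 77).
Using A_1: P_1 has equation -154x + 77y + 77z = 462.
Foot = T − λn with λ = (n·T − d)/|n|² = (2310 − 462)/35574 = 4/77.
Foot = (-9, 4, 8) − (4/77)·(-154, 77, 77) = (-1, 0, 4).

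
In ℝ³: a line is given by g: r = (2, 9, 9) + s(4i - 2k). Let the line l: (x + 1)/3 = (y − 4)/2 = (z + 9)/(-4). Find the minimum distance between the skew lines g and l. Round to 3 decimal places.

15.354

l has direction (3, 2, -4) through (-1, 4, -9).
Common perpendicular direction n = (4, 0, -2) × (3, 2, -4) = (4, 10, 8).
With w = (-1, 4, -9) − (2, 9, 9) = (-3, -5, -18), w · n = -206.
Distance = |w · n| / |n| = |-206| / √180 ≈ 15.354.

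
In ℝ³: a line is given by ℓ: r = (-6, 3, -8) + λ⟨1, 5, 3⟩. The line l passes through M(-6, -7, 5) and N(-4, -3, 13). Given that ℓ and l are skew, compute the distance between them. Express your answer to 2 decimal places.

2.02

A direction vector for l is N − M = (2, 4, 8).
Common perpendicular direction n = (1, 5, 3) × (2, 4, 8) = (28, -2, -6).
With w = (-6, -7, 5) − (-6, 3, -8) = (0, -10, 13), w · n = -58.
Distance = |w · n| / |n| = |-58| / √824 ≈ 2.02.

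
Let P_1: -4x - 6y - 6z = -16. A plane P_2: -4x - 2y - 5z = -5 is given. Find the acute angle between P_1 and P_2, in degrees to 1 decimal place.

22.8

cos θ = |n₁·n₂| / (|n₁||n₂|) = |58| / (√88 · √45).
θ = arccos(0.92168) ≈ 22.8°.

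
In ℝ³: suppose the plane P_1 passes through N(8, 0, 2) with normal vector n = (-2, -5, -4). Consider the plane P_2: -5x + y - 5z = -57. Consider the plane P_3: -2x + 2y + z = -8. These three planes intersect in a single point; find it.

P_1: n·r = n·N gives -2x - 5y - 4z = -24.
Solving the 3×3 linear system -2x - 5y - 4z = -24, -5x + y - 5z = -57, -2x + 2y + z = -8 (e.g. by elimination or Cramer's rule, determinant = -65) gives (5, -2, 6).

(5, -2, 6)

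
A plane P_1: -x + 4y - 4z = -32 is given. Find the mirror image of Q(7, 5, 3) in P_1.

(9, -3, 11)

λ = (n·Q − d)/|n|² = (1 − (-32))/33 = 1.
Reflection = Q − 2λn = (7, 5, 3) − 2·(-1, 4, -4) = (9, -3, 11).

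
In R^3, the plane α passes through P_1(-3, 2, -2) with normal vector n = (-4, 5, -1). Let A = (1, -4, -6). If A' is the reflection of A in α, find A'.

α: n·r = n·P_1 gives -4x + 5y - z = 24.
λ = (n·A − d)/|n|² = (-18 − 24)/42 = -1.
Reflection = A − 2λn = (1, -4, -6) − (-2)·(-4, 5, -1) = (-7, 6, -8).

(-7, 6, -8)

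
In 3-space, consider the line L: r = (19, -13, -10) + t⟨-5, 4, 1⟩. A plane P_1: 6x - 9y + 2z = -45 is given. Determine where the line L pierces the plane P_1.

Substitute r = (19, -13, -10) + t(-5, 4, 1) into the plane: 211 + (-64)t = -45, so t = 4.
Intersection: (19, -13, -10) + 4·(-5, 4, 1) = (-1, 3, -6).

(-1, 3, -6)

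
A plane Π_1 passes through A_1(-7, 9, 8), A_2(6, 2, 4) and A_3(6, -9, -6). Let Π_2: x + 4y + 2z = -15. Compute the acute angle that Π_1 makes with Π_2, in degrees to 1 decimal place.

A_1A_2 = (13, -7, -4), A_1A_3 = (13, -18, -14); a normal to Π_1 is A_1A_2 × A_1A_3 = (26, 130, -143).
Using A_1: Π_1 has equation 26x + 130y - 143z = -156.
cos θ = |n₁·n₂| / (|n₁||n₂|) = |260| / (√38025 · √21).
θ = arccos(0.29096) ≈ 73.1°.

73.1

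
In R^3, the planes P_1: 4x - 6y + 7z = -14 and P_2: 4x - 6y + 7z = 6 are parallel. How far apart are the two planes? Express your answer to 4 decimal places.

1.9901

Same normal n = (4, -6, 7) with |n| = √101; distance = |-14 − 6| / |n| = 20/√101 ≈ 1.9901.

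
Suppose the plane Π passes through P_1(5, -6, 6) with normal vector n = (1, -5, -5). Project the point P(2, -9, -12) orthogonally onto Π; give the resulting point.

Π: n·r = n·P_1 gives x - 5y - 5z = 5.
Foot = P − λn with λ = (n·P − d)/|n|² = (107 − 5)/51 = 2.
Foot = (2, -9, -12) − 2·(1, -5, -5) = (0, 1, -2).

(0, 1, -2)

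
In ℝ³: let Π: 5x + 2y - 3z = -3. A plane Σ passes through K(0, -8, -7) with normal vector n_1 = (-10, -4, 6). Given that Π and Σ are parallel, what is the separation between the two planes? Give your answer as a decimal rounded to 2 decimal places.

1.30

Σ: n_1·r = n_1·K gives -10x - 4y + 6z = -10.
Rescale Σ by 1/(-2): 5x + 2y - 3z = 5. Then distance = |-3 − 5| / √38 ≈ 1.30.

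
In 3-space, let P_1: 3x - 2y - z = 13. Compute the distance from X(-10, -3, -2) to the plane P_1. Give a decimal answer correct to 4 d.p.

9.3541

n·X − d = (3)·(-10) + (-2)·(-3) + (-1)·(-2) − 13 = -35; |n| = √14.
Distance = |-35| / √14 = 35/√14 ≈ 9.3541.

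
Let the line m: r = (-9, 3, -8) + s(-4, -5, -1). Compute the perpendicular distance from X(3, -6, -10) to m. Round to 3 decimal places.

15.132

Taking (-9, 3, -8) on m with direction v = (-4, -5, -1): w = X − (-9, 3, -8) = (12, -9, -2), and w × v = (-1, 20, -96).
Distance = |w × v| / |v| = √9617 / √42 ≈ 15.132.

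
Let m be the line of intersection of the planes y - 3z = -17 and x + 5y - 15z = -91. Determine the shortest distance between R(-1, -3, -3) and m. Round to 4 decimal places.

Direction of m: (0, 1, -3) × (1, 5, -15) = (0, -3, -1).
A point on m: solving the two plane equations with y = 7 gives (-6, 7, 8).
Taking (-6, 7, 8) on m with direction v = (0, -3, -1): w = R − (-6, 7, 8) = (5, -10, -11), and w × v = (-23, 5, -15).
Distance = |w × v| / |v| = √779 / √10 ≈ 8.8261.

8.8261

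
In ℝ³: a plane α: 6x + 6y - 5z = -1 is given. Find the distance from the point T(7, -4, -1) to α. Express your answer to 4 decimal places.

n·T − d = (6)·(7) + (6)·(-4) + (-5)·(-1) − (-1) = 24; |n| = √97.
Distance = |24| / √97 = 24/√97 ≈ 2.4368.

2.4368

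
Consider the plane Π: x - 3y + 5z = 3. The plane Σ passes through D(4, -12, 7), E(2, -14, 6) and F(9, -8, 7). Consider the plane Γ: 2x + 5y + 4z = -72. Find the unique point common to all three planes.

DE = (-2, -2, -1), DF = (5, 4, 0); a normal to Σ is DE × DF = (4, -5, 2).
Using D: Σ has equation 4x - 5y + 2z = 90.
Solving the 3×3 linear system x - 3y + 5z = 3, 4x - 5y + 2z = 90, 2x + 5y + 4z = -72 (e.g. by elimination or Cramer's rule, determinant = 156) gives (12, -12, -9).

(12, -12, -9)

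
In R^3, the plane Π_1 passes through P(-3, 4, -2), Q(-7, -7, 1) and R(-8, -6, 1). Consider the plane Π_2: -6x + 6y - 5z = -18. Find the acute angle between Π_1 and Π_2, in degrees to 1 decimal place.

60.8

PQ = (-4, -11, 3), PR = (-5, -10, 3); a normal to Π_1 is PQ × PR = (-3, -3, -15).
Using P: Π_1 has equation -3x - 3y - 15z = 27.
cos θ = |n₁·n₂| / (|n₁||n₂|) = |75| / (√243 · √97).
θ = arccos(0.48851) ≈ 60.8°.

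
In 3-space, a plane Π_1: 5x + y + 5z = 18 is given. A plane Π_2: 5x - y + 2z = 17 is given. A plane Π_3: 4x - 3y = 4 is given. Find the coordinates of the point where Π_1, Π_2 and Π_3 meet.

(7, 8, -5)

Solving the 3×3 linear system 5x + y + 5z = 18, 5x - y + 2z = 17, 4x - 3y = 4 (e.g. by elimination or Cramer's rule, determinant = -17) gives (7, 8, -5).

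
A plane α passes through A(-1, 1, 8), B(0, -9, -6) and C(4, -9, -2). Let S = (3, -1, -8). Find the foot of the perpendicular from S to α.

AB = (1, -10, -14), AC = (5, -10, -10); a normal to α is AB × AC = (-40, -60, 40).
Using A: α has equation -40x - 60y + 40z = 300.
Foot = S − λn with λ = (n·S − d)/|n|² = (-380 − 300)/6800 = -1/10.
Foot = (3, -1, -8) − (-1/10)·(-40, -60, 40) = (-1, -7, -4).

(-1, -7, -4)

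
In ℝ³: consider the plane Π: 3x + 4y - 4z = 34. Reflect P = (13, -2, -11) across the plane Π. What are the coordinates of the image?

(7, -10, -3)

λ = (n·P − d)/|n|² = (75 − 34)/41 = 1.
Reflection = P − 2λn = (13, -2, -11) − 2·(3, 4, -4) = (7, -10, -3).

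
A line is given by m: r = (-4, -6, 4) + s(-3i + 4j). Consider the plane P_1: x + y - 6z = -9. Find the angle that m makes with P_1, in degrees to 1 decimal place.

1.9

sin θ = |n·v| / (|n||v|) = |1| / (√38 · √25) = 0.03244.
θ ≈ 1.9°.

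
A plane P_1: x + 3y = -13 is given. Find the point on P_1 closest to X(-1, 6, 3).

(-4, -3, 3)

Foot = X − λn with λ = (n·X − d)/|n|² = (17 − (-13))/10 = 3.
Foot = (-1, 6, 3) − 3·(1, 3, 0) = (-4, -3, 3).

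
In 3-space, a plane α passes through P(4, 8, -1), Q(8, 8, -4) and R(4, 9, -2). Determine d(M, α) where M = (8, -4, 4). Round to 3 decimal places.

PQ = (4, 0, -3), PR = (0, 1, -1); a normal to α is PQ × PR = (3, 4, 4).
Using P: α has equation 3x + 4y + 4z = 40.
n·M − d = (3)·(8) + (4)·(-4) + (4)·(4) − 40 = -16; |n| = √41.
Distance = |-16| / √41 = 16/√41 ≈ 2.499.

2.499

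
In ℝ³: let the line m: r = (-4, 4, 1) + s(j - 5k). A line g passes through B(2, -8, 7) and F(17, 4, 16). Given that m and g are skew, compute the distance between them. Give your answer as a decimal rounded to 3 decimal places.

A direction vector for g is F − B = (15, 12, 9).
Common perpendicular direction n = (0, 1, -5) × (15, 12, 9) = (69, -75, -15).
With w = (2, -8, 7) − (-4, 4, 1) = (6, -12, 6), w · n = 1224.
Distance = |w · n| / |n| = |1224| / √10611 ≈ 11.882.

11.882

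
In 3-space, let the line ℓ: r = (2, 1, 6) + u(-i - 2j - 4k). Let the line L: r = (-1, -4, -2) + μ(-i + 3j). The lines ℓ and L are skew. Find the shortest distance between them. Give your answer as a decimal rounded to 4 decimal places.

1.1763

Common perpendicular direction n = (-1, -2, -4) × (-1, 3, 0) = (12, 4, -5).
With w = (-1, -4, -2) − (2, 1, 6) = (-3, -5, -8), w · n = -16.
Distance = |w · n| / |n| = |-16| / √185 ≈ 1.1763.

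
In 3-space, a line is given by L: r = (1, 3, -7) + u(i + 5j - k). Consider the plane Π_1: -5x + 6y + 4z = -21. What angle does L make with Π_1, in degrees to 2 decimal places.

27.42

sin θ = |n·v| / (|n||v|) = |21| / (√77 · √27) = 0.46057.
θ ≈ 27.42°.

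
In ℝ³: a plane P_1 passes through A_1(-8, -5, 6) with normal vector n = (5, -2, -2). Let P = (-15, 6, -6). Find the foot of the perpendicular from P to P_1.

(-10, 4, -8)

P_1: n·r = n·A_1 gives 5x - 2y - 2z = -42.
Foot = P − λn with λ = (n·P − d)/|n|² = (-75 − (-42))/33 = -1.
Foot = (-15, 6, -6) − (-1)·(5, -2, -2) = (-10, 4, -8).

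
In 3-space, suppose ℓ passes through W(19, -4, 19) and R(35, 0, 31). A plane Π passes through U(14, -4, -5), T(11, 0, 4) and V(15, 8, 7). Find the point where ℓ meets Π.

A direction vector for ℓ is R − W = (16, 4, 12).
UT = (-3, 4, 9), UV = (1, 12, 12); a normal to Π is UT × UV = (-60, 45, -40).
Using U: Π has equation -60x + 45y - 40z = -820.
Substitute r = (19, -4, 19) + t(16, 4, 12) into the plane: -2080 + (-1260)t = -820, so t = -1.
Intersection: (19, -4, 19) + (-1)·(16, 4, 12) = (3, -8, 7).

(3, -8, 7)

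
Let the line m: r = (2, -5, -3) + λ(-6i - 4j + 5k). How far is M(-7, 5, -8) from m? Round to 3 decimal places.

14.298

Taking (2, -5, -3) on m with direction v = (-6, -4, 5): w = M − (2, -5, -3) = (-9, 10, -5), and w × v = (30, 75, 96).
Distance = |w × v| / |v| = √15741 / √77 ≈ 14.298.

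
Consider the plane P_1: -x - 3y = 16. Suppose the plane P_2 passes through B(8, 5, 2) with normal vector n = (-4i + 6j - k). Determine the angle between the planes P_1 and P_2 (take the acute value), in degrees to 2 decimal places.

P_2: n·r = n·B gives -4x + 6y - z = -4.
cos θ = |n₁·n₂| / (|n₁||n₂|) = |-14| / (√10 · √53).
θ = arccos(0.60812) ≈ 52.55°.

52.55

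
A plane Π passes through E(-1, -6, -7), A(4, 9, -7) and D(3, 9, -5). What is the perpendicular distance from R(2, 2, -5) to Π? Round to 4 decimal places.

1.1429

EA = (5, 15, 0), ED = (4, 15, 2); a normal to Π is EA × ED = (30, -10, 15).
Using E: Π has equation 30x - 10y + 15z = -75.
n·R − d = (30)·(2) + (-10)·(2) + (15)·(-5) − (-75) = 40; |n| = √1225.
Distance = |40| / √1225 = 40/√1225 ≈ 1.1429.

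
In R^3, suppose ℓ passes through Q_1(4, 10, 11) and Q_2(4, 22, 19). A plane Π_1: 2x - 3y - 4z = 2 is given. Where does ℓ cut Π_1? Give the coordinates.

(4, -2, 3)

A direction vector for ℓ is Q_2 − Q_1 = (0, 12, 8).
Substitute r = (4, 10, 11) + t(0, 12, 8) into the plane: -66 + (-68)t = 2, so t = -1.
Intersection: (4, 10, 11) + (-1)·(0, 12, 8) = (4, -2, 3).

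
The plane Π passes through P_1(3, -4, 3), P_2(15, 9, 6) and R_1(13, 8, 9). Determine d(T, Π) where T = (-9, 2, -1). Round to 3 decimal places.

P_1P_2 = (12, 13, 3), P_1R_1 = (10, 12, 6); a normal to Π is P_1P_2 × P_1R_1 = (42, -42, 14).
Using P_1: Π has equation 42x - 42y + 14z = 336.
n·T − d = (42)·(-9) + (-42)·(2) + (14)·(-1) − 336 = -812; |n| = √3724.
Distance = |-812| / √3724 = 812/√3724 ≈ 13.306.

13.306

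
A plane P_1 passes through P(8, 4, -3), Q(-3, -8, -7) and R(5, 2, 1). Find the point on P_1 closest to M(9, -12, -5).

(1, -4, -7)

PQ = (-11, -12, -4), PR = (-3, -2, 4); a normal to P_1 is PQ × PR = (-56, 56, -14).
Using P: P_1 has equation -56x + 56y - 14z = -182.
Foot = M − λn with λ = (n·M − d)/|n|² = (-1106 − (-182))/6468 = -1/7.
Foot = (9, -12, -5) − (-1/7)·(-56, 56, -14) = (1, -4, -7).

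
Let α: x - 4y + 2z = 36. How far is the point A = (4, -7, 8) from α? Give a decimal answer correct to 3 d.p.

n·A − d = (1)·(4) + (-4)·(-7) + (2)·(8) − 36 = 12; |n| = √21.
Distance = |12| / √21 = 12/√21 ≈ 2.619.

2.619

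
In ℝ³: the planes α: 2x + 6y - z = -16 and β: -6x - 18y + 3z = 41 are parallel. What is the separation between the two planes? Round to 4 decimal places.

0.3644

Rescale β by 1/(-3): 2x + 6y - z = -41/3. Then distance = |-16 − (-41/3)| / √41 ≈ 0.3644.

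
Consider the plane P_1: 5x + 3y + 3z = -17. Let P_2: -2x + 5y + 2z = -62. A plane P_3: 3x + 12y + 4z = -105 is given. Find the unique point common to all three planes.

Solving the 3×3 linear system 5x + 3y + 3z = -17, -2x + 5y + 2z = -62, 3x + 12y + 4z = -105 (e.g. by elimination or Cramer's rule, determinant = -95) gives (5, -8, -6).

(5, -8, -6)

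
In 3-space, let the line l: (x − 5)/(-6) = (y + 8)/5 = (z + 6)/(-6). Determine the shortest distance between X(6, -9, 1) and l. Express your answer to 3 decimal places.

l has direction (-6, 5, -6) through (5, -8, -6).
Taking (5, -8, -6) on l with direction v = (-6, 5, -6): w = X − (5, -8, -6) = (1, -1, 7), and w × v = (-29, -36, -1).
Distance = |w × v| / |v| = √2138 / √97 ≈ 4.695.

4.695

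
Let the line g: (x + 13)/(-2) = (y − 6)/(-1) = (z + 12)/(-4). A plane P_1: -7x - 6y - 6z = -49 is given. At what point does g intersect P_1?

(-5, 10, 4)

g has direction (-2, -1, -4) through (-13, 6, -12).
Substitute r = (-13, 6, -12) + t(-2, -1, -4) into the plane: 127 + 44t = -49, so t = -4.
Intersection: (-13, 6, -12) + (-4)·(-2, -1, -4) = (-5, 10, 4).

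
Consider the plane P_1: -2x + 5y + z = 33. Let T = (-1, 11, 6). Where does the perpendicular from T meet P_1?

(1, 6, 5)

Foot = T − λn with λ = (n·T − d)/|n|² = (63 − 33)/30 = 1.
Foot = (-1, 11, 6) − 1·(-2, 5, 1) = (1, 6, 5).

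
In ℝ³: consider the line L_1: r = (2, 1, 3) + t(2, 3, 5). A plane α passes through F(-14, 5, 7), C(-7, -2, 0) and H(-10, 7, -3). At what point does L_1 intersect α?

FC = (7, -7, -7), FH = (4, 2, -10); a normal to α is FC × FH = (84, 42, 42).
Using F: α has equation 84x + 42y + 42z = -672.
Substitute r = (2, 1, 3) + t(2, 3, 5) into the plane: 336 + 504t = -672, so t = -2.
Intersection: (2, 1, 3) + (-2)·(2, 3, 5) = (-2, -5, -7).

(-2, -5, -7)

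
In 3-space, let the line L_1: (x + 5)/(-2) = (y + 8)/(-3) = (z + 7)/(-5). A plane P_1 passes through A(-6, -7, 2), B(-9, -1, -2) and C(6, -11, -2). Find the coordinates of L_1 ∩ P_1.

(-3, -5, -2)

L_1 has direction (-2, -3, -5) through (-5, -8, -7).
AB = (-3, 6, -4), AC = (12, -4, -4); a normal to P_1 is AB × AC = (-40, -60, -60).
Using A: P_1 has equation -40x - 60y - 60z = 540.
Substitute r = (-5, -8, -7) + t(-2, -3, -5) into the plane: 1100 + 560t = 540, so t = -1.
Intersection: (-5, -8, -7) + (-1)·(-2, -3, -5) = (-3, -5, -2).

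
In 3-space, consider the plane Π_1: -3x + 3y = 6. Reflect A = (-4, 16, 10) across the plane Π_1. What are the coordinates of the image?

(14, -2, 10)

λ = (n·A − d)/|n|² = (60 − 6)/18 = 3.
Reflection = A − 2λn = (-4, 16, 10) − 6·(-3, 3, 0) = (14, -2, 10).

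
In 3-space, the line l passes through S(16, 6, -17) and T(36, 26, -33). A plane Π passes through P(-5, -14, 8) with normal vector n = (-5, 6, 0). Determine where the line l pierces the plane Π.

(1, -9, -5)

A direction vector for l is T − S = (20, 20, -16).
Π: n·r = n·P gives -5x + 6y = -59.
Substitute r = (16, 6, -17) + t(20, 20, -16) into the plane: -44 + 20t = -59, so t = -3/4.
Intersection: (16, 6, -17) + (-3/4)·(20, 20, -16) = (1, -9, -5).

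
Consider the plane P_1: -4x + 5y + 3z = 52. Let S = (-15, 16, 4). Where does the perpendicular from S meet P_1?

Foot = S − λn with λ = (n·S − d)/|n|² = (152 − 52)/50 = 2.
Foot = (-15, 16, 4) − 2·(-4, 5, 3) = (-7, 6, -2).

(-7, 6, -2)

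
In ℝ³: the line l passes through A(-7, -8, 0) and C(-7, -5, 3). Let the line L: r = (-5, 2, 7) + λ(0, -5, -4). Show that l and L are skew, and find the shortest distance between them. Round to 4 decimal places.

2.0000

A direction vector for l is C − A = (0, 3, 3).
Common perpendicular direction n = (0, 3, 3) × (0, -5, -4) = (3, 0, 0).
With w = (-5, 2, 7) − (-7, -8, 0) = (2, 10, 7), w · n = 6.
Since n ≠ 0 the lines are not parallel, and w · n = 6 ≠ 0 so they do not intersect; hence they are skew.
Distance = |w · n| / |n| = |6| / √9 ≈ 2.0000.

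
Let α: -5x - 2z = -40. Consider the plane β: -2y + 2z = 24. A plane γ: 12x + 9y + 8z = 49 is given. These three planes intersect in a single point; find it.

(6, -7, 5)

Solving the 3×3 linear system -5x - 2z = -40, -2y + 2z = 24, 12x + 9y + 8z = 49 (e.g. by elimination or Cramer's rule, determinant = 122) gives (6, -7, 5).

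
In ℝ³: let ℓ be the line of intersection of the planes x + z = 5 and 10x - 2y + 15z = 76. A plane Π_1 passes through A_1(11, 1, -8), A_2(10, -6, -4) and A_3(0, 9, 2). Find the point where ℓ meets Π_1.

Direction of ℓ: (1, 0, 1) × (10, -2, 15) = (2, -5, -2).
A point on ℓ: solving the two plane equations with x = -7 gives (-7, 17, 12).
A_1A_2 = (-1, -7, 4), A_1A_3 = (-11, 8, 10); a normal to Π_1 is A_1A_2 × A_1A_3 = (-102, -34, -85).
Using A_1: Π_1 has equation -102x - 34y - 85z = -476.
Substitute r = (-7, 17, 12) + t(2, -5, -2) into the plane: -884 + 136t = -476, so t = 3.
Intersection: (-7, 17, 12) + 3·(2, -5, -2) = (-1, 2, 6).

(-1, 2, 6)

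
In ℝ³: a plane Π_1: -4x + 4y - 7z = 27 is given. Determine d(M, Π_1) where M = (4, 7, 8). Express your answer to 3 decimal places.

n·M − d = (-4)·(4) + (4)·(7) + (-7)·(8) − 27 = -71; |n| = √81.
Distance = |-71| / √81 = 71/√81 ≈ 7.889.

7.889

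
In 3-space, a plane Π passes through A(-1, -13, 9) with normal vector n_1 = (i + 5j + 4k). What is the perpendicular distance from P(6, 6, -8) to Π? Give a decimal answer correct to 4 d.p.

5.2463

Π: n_1·r = n_1·A gives x + 5y + 4z = -30.
n·P − d = (1)·(6) + (5)·(6) + (4)·(-8) − (-30) = 34; |n| = √42.
Distance = |34| / √42 = 34/√42 ≈ 5.2463.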